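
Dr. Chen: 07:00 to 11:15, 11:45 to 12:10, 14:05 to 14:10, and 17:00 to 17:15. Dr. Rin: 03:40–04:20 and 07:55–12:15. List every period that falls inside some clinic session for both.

07:55–11:15, 11:45–12:10

07:00–11:15 meets the second set on 07:55–11:15.
11:45–12:10 meets the second set on 11:45–12:10.
14:05–14:10: no overlap with the second set.
17:00–17:15: no overlap with the second set.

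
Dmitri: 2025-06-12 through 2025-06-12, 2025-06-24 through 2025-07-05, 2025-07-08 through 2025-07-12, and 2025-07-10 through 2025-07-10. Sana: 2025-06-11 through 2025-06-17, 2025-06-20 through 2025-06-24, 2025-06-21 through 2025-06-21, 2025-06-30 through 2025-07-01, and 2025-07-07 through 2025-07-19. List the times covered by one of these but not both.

2025-06-11 through 2025-06-11, 2025-06-13 through 2025-06-17, 2025-06-20 through 2025-06-23, 2025-06-25 through 2025-06-29, 2025-07-02 through 2025-07-05, 2025-07-07 through 2025-07-07, 2025-07-13 through 2025-07-19

First set merges to 2025-06-12 through 2025-06-12, 2025-06-24 through 2025-07-05, 2025-07-08 through 2025-07-12.
Second set merges to 2025-06-11 through 2025-06-17, 2025-06-20 through 2025-06-24, 2025-06-30 through 2025-07-01, 2025-07-07 through 2025-07-19.
A but not B: 2025-06-25 through 2025-06-29, 2025-07-02 through 2025-07-05.
B but not A: 2025-06-11 through 2025-06-11, 2025-06-13 through 2025-06-17, 2025-06-20 through 2025-06-23, 2025-07-07 through 2025-07-07, 2025-07-13 through 2025-07-19.
Combining gives A △ B.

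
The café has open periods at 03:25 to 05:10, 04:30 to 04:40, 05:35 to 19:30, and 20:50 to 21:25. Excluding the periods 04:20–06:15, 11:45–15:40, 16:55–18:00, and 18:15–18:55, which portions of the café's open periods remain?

03:25-04:20, 06:15-11:45, 15:40-16:55, 18:00-18:15, 18:55-19:30, 20:50-21:25

First set merges to 03:25-05:10, 05:35-19:30, 20:50-21:25.
03:25-05:10 minus B → 03:25-04:20.
05:35-19:30 minus B → 06:15-11:45, 15:40-16:55, 18:00-18:15, 18:55-19:30.
20:50-21:25: no B overlap → unchanged.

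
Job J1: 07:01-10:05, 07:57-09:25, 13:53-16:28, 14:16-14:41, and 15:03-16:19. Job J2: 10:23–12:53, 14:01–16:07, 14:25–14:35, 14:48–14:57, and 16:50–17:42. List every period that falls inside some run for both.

14:01–16:07

Merge the first list: 07:01–10:05, 13:53–16:28.
Merge the second list: 10:23–12:53, 14:01–16:07, 16:50–17:42.
07:01–10:05 meets no B interval.
13:53–16:28 ∩ B → 14:01–16:07.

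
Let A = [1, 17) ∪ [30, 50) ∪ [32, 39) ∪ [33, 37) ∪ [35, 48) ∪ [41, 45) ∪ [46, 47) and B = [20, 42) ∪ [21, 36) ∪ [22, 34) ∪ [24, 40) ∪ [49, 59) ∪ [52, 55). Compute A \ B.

[1, 17) ∪ [42, 49)

First set merges to [1, 17), [30, 50).
Second set merges to [20, 42), [49, 59).
[1, 17) is untouched.
[30, 50) with B removed leaves [42, 49).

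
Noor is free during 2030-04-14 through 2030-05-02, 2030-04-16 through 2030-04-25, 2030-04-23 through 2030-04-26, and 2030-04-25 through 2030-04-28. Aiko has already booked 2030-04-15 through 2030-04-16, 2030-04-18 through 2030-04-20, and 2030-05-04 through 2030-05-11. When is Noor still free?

2030-04-14 through 2030-04-14, 2030-04-17 through 2030-04-17, 2030-04-21 through 2030-05-02

First set merges to 2030-04-14 through 2030-05-02.
2030-04-14 through 2030-05-02 with B removed leaves 2030-04-14 through 2030-04-14, 2030-04-17 through 2030-04-17, 2030-04-21 through 2030-05-02.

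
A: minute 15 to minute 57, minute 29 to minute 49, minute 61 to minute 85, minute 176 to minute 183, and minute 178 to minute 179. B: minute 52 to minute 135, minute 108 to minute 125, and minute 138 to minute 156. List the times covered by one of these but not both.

minute 15 to minute 52, minute 57 to minute 61, minute 85 to minute 135, minute 138 to minute 156, minute 176 to minute 183

First set merges to minute 15 to minute 57, minute 61 to minute 85, minute 176 to minute 183.
Second set merges to minute 52 to minute 135, minute 138 to minute 156.
A but not B: minute 15 to minute 52, minute 176 to minute 183.
B but not A: minute 57 to minute 61, minute 85 to minute 135, minute 138 to minute 156.
Combining gives A △ B.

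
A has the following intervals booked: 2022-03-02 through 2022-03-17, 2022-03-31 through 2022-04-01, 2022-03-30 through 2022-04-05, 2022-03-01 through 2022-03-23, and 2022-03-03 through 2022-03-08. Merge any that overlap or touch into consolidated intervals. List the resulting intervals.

Sort by start: 2022-03-01 through 2022-03-23, 2022-03-02 through 2022-03-17, 2022-03-03 through 2022-03-08, 2022-03-30 through 2022-04-05, 2022-03-31 through 2022-04-01.
2022-03-02 through 2022-03-17 overlaps/touches 2022-03-01 through 2022-03-23 → extend to 2022-03-01 through 2022-03-23.
2022-03-03 through 2022-03-08 overlaps/touches 2022-03-01 through 2022-03-23 → extend to 2022-03-01 through 2022-03-23.
2022-03-30 through 2022-04-05 is disjoint → start new block.
2022-03-31 through 2022-04-01 overlaps/touches 2022-03-30 through 2022-04-05 → extend to 2022-03-30 through 2022-04-05.

2022-03-01 through 2022-03-23, 2022-03-30 through 2022-04-05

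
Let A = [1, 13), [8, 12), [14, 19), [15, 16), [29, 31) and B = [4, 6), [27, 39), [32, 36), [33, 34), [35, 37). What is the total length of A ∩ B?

First set merges to [1, 13), [14, 19), [29, 31).
Second set merges to [4, 6), [27, 39).
A ∩ B = [4, 6), [29, 31).
Total: 2 + 2 = 4.

4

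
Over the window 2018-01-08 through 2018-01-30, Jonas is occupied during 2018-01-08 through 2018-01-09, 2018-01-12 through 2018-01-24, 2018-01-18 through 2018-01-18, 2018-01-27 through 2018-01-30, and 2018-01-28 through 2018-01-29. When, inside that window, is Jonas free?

Covered (merged): 2018-01-08 through 2018-01-09, 2018-01-12 through 2018-01-24, 2018-01-27 through 2018-01-30.
Gaps within 2018-01-08 through 2018-01-30: 2018-01-10 through 2018-01-11, 2018-01-25 through 2018-01-26.

2018-01-10 through 2018-01-11, 2018-01-25 through 2018-01-26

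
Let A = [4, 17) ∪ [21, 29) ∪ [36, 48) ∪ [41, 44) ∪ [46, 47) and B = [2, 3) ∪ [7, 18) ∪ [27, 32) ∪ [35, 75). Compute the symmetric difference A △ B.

First set merges to [4, 17), [21, 29), [36, 48).
Only in the first: [4, 7), [21, 27).
Only in the second: [2, 3), [17, 18), [29, 32), [35, 36), [48, 75).
Together these are the periods covered by exactly one.

[2, 3) ∪ [4, 7) ∪ [17, 18) ∪ [21, 27) ∪ [29, 32) ∪ [35, 36) ∪ [48, 75)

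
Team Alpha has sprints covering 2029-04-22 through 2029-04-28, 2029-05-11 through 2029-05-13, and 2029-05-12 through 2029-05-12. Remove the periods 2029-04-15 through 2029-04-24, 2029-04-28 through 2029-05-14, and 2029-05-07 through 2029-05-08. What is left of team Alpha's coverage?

2029-04-25 through 2029-04-27

First set merges to 2029-04-22 through 2029-04-28, 2029-05-11 through 2029-05-13.
Second set merges to 2029-04-15 through 2029-04-24, 2029-04-28 through 2029-05-14.
2029-04-22 through 2029-04-28 minus B → 2029-04-25 through 2029-04-27.
2029-05-11 through 2029-05-13: fully covered by B → removed.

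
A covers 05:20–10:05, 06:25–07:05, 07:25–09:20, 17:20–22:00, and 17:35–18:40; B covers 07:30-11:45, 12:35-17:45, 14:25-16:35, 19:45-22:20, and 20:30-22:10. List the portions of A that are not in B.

05:20–07:30, 17:45–19:45

A, merged: 05:20–10:05, 17:20–22:00.
B, merged: 07:30–11:45, 12:35–17:45, 19:45–22:20.
05:20–10:05 minus B → 05:20–07:30.
17:20–22:00 minus B → 17:45–19:45.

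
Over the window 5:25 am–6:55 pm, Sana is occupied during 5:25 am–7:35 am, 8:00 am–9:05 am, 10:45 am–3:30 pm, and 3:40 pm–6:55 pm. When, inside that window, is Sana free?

7:35 am–8:00 am, 9:05 am–10:45 am, 3:30 pm–3:40 pm

The merged coverage is 5:25 am–7:35 am, 8:00 am–9:05 am, 10:45 am–3:30 pm, 3:40 pm–6:55 pm.
Uncovered inside 5:25 am–6:55 pm: 7:35 am–8:00 am, 9:05 am–10:45 am, 3:30 pm–3:40 pm.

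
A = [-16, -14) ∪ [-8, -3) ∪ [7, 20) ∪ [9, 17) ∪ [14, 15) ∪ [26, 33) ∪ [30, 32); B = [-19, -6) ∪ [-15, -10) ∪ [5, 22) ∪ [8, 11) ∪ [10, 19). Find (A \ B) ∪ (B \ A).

A, merged: [-16, -14), [-8, -3), [7, 20), [26, 33).
B, merged: [-19, -6), [5, 22).
A but not B: [-6, -3), [26, 33).
B but not A: [-19, -16), [-14, -8), [5, 7), [20, 22).
Combining gives A △ B.

[-19, -16) ∪ [-14, -8) ∪ [-6, -3) ∪ [5, 7) ∪ [20, 22) ∪ [26, 33)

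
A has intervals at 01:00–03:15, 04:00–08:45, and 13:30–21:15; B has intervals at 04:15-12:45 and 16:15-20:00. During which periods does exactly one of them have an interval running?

01:00–03:15, 04:00–04:15, 08:45–12:45, 13:30–16:15, 20:00–21:15

A but not B: 01:00–03:15, 04:00–04:15, 13:30–16:15, 20:00–21:15.
B but not A: 08:45–12:45.
Combining gives A △ B.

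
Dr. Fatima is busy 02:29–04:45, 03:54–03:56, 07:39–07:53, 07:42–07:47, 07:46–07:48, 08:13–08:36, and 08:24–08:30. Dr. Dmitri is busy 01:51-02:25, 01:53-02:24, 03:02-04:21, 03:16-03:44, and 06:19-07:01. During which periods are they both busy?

First set merges to 02:29–04:45, 07:39–07:53, 08:13–08:36.
Second set merges to 01:51–02:25, 03:02–04:21, 06:19–07:01.
02:29–04:45 ∩ B → 03:02–04:21.
07:39–07:53 meets no B interval.
08:13–08:36 meets no B interval.

03:02–04:21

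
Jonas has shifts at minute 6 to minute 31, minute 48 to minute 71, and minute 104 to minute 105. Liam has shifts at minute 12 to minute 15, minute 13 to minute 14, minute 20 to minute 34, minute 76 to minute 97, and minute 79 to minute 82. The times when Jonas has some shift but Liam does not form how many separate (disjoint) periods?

Second set merges to minute 12 to minute 15, minute 20 to minute 34, minute 76 to minute 97.
A \ B = minute 6 to minute 12, minute 15 to minute 20, minute 48 to minute 71, minute 104 to minute 105.
That is 4 disjoint pieces.

4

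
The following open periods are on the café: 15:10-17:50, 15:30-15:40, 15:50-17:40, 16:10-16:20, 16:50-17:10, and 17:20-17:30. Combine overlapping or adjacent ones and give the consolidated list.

15:10-17:50

15:30-15:40 overlaps/touches 15:10-17:50 → extend to 15:10-17:50.
15:50-17:40 overlaps/touches 15:10-17:50 → extend to 15:10-17:50.
16:10-16:20 overlaps/touches 15:10-17:50 → extend to 15:10-17:50.
16:50-17:10 overlaps/touches 15:10-17:50 → extend to 15:10-17:50.
17:20-17:30 overlaps/touches 15:10-17:50 → extend to 15:10-17:50.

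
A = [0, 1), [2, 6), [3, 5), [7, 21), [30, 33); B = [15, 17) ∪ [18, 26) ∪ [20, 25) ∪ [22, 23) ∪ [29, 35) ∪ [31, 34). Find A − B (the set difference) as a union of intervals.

First set merges to [0, 1), [2, 6), [7, 21), [30, 33).
Second set merges to [15, 17), [18, 26), [29, 35).
[0, 1): nothing removed.
[2, 6): nothing removed.
[7, 21) \ B = [7, 15), [17, 18).
[30, 33): entirely removed.

[0, 1) ∪ [2, 6) ∪ [7, 15) ∪ [17, 18)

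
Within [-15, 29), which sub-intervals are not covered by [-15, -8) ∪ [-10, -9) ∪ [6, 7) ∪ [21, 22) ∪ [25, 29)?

After merging, the occupied span is [-15, -8), [6, 7), [21, 22), [25, 29).
Gaps within [-15, 29): [-8, 6), [7, 21), [22, 25).

[-8, 6) ∪ [7, 21) ∪ [22, 25)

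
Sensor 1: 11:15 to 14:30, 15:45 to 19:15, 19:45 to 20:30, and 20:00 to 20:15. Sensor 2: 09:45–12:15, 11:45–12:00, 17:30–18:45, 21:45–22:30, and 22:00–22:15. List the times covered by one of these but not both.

09:45–11:15, 12:15–14:30, 15:45–17:30, 18:45–19:15, 19:45–20:30, 21:45–22:30

First set merges to 11:15–14:30, 15:45–19:15, 19:45–20:30.
Second set merges to 09:45–12:15, 17:30–18:45, 21:45–22:30.
A but not B: 12:15–14:30, 15:45–17:30, 18:45–19:15, 19:45–20:30.
B but not A: 09:45–11:15, 21:45–22:30.
Combining gives A △ B.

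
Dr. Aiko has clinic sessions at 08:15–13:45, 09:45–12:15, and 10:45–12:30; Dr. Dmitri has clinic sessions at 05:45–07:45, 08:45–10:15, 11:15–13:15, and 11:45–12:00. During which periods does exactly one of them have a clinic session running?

Merge the first list: 08:15–13:45.
Merge the second list: 05:45–07:45, 08:45–10:15, 11:15–13:15.
A \ B = 08:15–08:45, 10:15–11:15, 13:15–13:45.
B \ A = 05:45–07:45.
Union of the two gives the symmetric difference.

05:45–07:45, 08:15–08:45, 10:15–11:15, 13:15–13:45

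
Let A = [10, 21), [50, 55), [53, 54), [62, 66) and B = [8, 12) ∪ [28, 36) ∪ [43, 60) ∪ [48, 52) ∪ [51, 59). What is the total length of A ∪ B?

First set merges to [10, 21), [50, 55), [62, 66).
Second set merges to [8, 12), [28, 36), [43, 60).
A ∪ B = [8, 21), [28, 36), [43, 60), [62, 66).
Total: 13 + 8 + 17 + 4 = 42.

42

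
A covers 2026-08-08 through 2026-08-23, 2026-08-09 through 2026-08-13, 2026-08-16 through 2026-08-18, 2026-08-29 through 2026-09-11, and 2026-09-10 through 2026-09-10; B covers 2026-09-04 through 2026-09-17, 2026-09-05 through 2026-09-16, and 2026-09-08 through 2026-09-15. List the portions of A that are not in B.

Merge the first list: 2026-08-08 through 2026-08-23, 2026-08-29 through 2026-09-11.
Merge the second list: 2026-09-04 through 2026-09-17.
2026-08-08 through 2026-08-23: no B overlap → unchanged.
2026-08-29 through 2026-09-11 minus B → 2026-08-29 through 2026-09-03.

2026-08-08 through 2026-08-23, 2026-08-29 through 2026-09-03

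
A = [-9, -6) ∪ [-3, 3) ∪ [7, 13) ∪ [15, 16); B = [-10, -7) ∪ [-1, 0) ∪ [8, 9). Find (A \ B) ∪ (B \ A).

[-10, -9) ∪ [-7, -6) ∪ [-3, -1) ∪ [0, 3) ∪ [7, 8) ∪ [9, 13) ∪ [15, 16)

A \ B = [-7, -6), [-3, -1), [0, 3), [7, 8), [9, 13), [15, 16).
B \ A = [-10, -9).
Union of the two gives the symmetric difference.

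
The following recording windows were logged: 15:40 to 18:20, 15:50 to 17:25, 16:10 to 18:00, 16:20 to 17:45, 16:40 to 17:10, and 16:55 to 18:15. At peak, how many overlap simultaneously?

6

At 16:55, 6 of the intervals are simultaneously active.
No point has more.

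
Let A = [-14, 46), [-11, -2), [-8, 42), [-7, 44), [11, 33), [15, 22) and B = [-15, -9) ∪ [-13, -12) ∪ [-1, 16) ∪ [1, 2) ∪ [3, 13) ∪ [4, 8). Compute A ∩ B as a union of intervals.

[-14, -9) ∪ [-1, 16)

A, merged: [-14, 46).
B, merged: [-15, -9), [-1, 16).
[-14, 46) overlaps B on [-14, -9), [-1, 16).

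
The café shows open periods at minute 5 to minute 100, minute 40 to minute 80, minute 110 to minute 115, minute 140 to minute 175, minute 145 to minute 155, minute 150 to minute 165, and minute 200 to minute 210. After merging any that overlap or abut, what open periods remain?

minute 5 to minute 100, minute 110 to minute 115, minute 140 to minute 175, minute 200 to minute 210

minute 40 to minute 80 overlaps/touches minute 5 to minute 100 → extend to minute 5 to minute 100.
minute 110 to minute 115 is disjoint → start new block.
minute 140 to minute 175 is disjoint → start new block.
minute 145 to minute 155 overlaps/touches minute 140 to minute 175 → extend to minute 140 to minute 175.
minute 150 to minute 165 overlaps/touches minute 140 to minute 175 → extend to minute 140 to minute 175.
minute 200 to minute 210 is disjoint → start new block.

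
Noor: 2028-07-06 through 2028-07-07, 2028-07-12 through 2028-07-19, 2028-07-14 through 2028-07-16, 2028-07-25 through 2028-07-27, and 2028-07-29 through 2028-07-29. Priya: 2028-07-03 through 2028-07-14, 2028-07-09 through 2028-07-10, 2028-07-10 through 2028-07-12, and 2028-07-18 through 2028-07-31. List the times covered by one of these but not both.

2028-07-03 through 2028-07-05, 2028-07-08 through 2028-07-11, 2028-07-15 through 2028-07-17, 2028-07-20 through 2028-07-24, 2028-07-28 through 2028-07-28, 2028-07-30 through 2028-07-31

A, merged: 2028-07-06 through 2028-07-07, 2028-07-12 through 2028-07-19, 2028-07-25 through 2028-07-27, 2028-07-29 through 2028-07-29.
B, merged: 2028-07-03 through 2028-07-14, 2028-07-18 through 2028-07-31.
A but not B: 2028-07-15 through 2028-07-17.
B but not A: 2028-07-03 through 2028-07-05, 2028-07-08 through 2028-07-11, 2028-07-20 through 2028-07-24, 2028-07-28 through 2028-07-28, 2028-07-30 through 2028-07-31.
Combining gives A △ B.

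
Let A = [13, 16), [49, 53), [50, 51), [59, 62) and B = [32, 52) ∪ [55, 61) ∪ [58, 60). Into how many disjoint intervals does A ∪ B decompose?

Merge the first list: [13, 16), [49, 53), [59, 62).
Merge the second list: [32, 52), [55, 61).
A ∪ B = [13, 16), [32, 53), [55, 62).
That is 3 disjoint pieces.

3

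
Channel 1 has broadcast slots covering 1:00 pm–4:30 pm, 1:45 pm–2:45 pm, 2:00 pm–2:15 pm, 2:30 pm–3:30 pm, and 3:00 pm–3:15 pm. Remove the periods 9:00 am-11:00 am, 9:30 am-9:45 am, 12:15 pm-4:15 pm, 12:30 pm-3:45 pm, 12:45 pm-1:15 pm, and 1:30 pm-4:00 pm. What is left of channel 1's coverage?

First set merges to 1:00 pm-4:30 pm.
Second set merges to 9:00 am-11:00 am, 12:15 pm-4:15 pm.
1:00 pm-4:30 pm minus B → 4:15 pm-4:30 pm.

4:15 pm-4:30 pm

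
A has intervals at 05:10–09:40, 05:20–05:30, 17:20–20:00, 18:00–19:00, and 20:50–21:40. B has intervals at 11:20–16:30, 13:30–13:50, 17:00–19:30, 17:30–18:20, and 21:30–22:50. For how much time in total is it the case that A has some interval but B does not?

5 h 40 min

Merge the first list: 05:10–09:40, 17:20–20:00, 20:50–21:40.
Merge the second list: 11:20–16:30, 17:00–19:30, 21:30–22:50.
A \ B = 05:10–09:40, 19:30–20:00, 20:50–21:30.
Total: 4 h 30 min + 30 min + 40 min = 5 h 40 min.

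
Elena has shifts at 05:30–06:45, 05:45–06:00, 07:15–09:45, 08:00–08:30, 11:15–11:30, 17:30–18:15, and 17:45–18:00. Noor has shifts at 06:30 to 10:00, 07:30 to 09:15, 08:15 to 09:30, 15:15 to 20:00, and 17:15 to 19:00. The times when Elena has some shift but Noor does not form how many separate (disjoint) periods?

Merge the first list: 05:30-06:45, 07:15-09:45, 11:15-11:30, 17:30-18:15.
Merge the second list: 06:30-10:00, 15:15-20:00.
A \ B = 05:30-06:30, 11:15-11:30.
That is 2 disjoint pieces.

2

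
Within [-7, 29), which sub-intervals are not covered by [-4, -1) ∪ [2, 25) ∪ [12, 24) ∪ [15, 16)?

[-7, -4) ∪ [-1, 2) ∪ [25, 29)

The merged coverage is [-4, -1), [2, 25).
Uncovered inside [-7, 29): [-7, -4), [-1, 2), [25, 29).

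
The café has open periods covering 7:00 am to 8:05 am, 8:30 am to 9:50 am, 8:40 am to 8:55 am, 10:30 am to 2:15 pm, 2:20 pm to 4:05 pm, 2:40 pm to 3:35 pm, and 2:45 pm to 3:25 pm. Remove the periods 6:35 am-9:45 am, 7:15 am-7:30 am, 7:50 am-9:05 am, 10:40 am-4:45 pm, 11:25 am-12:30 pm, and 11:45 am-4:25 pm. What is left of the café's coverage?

9:45 am-9:50 am, 10:30 am-10:40 am

A, merged: 7:00 am-8:05 am, 8:30 am-9:50 am, 10:30 am-2:15 pm, 2:20 pm-4:05 pm.
B, merged: 6:35 am-9:45 am, 10:40 am-4:45 pm.
7:00 am-8:05 am: fully covered by B → removed.
8:30 am-9:50 am minus B → 9:45 am-9:50 am.
10:30 am-2:15 pm minus B → 10:30 am-10:40 am.
2:20 pm-4:05 pm: fully covered by B → removed.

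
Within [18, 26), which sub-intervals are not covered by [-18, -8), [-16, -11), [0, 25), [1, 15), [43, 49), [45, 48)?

The merged coverage is [-18, -8), [0, 25), [43, 49).
Complement within [18, 26): [25, 26).

[25, 26)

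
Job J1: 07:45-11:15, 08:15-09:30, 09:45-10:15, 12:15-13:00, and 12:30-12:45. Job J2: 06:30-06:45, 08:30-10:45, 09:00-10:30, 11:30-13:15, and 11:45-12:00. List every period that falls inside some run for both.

08:30-10:45, 12:15-13:00

Merge the first list: 07:45-11:15, 12:15-13:00.
Merge the second list: 06:30-06:45, 08:30-10:45, 11:30-13:15.
07:45-11:15 ∩ B → 08:30-10:45.
12:15-13:00 ∩ B → 12:15-13:00.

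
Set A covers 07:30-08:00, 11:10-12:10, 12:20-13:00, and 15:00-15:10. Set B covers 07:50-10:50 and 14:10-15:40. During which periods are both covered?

07:50–08:00, 15:00–15:10

07:30–08:00 meets the second set on 07:50–08:00.
11:10–12:10: no overlap with the second set.
12:20–13:00: no overlap with the second set.
15:00–15:10 meets the second set on 15:00–15:10.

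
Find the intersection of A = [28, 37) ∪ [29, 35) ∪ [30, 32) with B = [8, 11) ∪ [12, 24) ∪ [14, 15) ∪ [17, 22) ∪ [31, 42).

A, merged: [28, 37).
B, merged: [8, 11), [12, 24), [31, 42).
[28, 37) overlaps B on [31, 37).

[31, 37)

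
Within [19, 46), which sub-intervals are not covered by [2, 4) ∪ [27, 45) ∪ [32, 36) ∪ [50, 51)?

After merging, the occupied span is [2, 4), [27, 45), [50, 51).
Gaps within [19, 46): [19, 27), [45, 46).

[19, 27) ∪ [45, 46)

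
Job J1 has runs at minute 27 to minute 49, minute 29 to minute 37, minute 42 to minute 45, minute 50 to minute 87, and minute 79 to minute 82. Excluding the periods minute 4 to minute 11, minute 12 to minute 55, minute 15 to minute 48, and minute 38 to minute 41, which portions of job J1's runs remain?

A, merged: minute 27 to minute 49, minute 50 to minute 87.
B, merged: minute 4 to minute 11, minute 12 to minute 55.
minute 27 to minute 49: fully covered by B → removed.
minute 50 to minute 87 minus B → minute 55 to minute 87.

minute 55 to minute 87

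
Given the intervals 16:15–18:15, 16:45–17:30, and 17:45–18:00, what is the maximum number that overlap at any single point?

2

At 16:45, 2 of the intervals are simultaneously active.
No point has more.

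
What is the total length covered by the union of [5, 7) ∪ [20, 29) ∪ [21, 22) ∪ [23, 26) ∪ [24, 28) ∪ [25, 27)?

11

Merged: [5, 7), [20, 29).
Lengths: 2 + 9 = 11.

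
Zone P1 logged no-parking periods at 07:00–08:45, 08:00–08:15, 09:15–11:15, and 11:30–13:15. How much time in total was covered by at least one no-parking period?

Merged: 07:00–08:45, 09:15–11:15, 11:30–13:15.
Lengths: 1 h 45 min + 2 h + 1 h 45 min = 5 h 30 min.

5 h 30 min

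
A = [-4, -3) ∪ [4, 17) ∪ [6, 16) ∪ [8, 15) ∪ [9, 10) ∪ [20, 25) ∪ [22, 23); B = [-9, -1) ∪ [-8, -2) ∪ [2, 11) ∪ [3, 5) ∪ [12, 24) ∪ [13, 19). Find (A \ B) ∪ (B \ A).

Merge the first list: [-4, -3), [4, 17), [20, 25).
Merge the second list: [-9, -1), [2, 11), [12, 24).
Only in the first: [11, 12), [24, 25).
Only in the second: [-9, -4), [-3, -1), [2, 4), [17, 20).
Together these are the periods covered by exactly one.

[-9, -4) ∪ [-3, -1) ∪ [2, 4) ∪ [11, 12) ∪ [17, 20) ∪ [24, 25)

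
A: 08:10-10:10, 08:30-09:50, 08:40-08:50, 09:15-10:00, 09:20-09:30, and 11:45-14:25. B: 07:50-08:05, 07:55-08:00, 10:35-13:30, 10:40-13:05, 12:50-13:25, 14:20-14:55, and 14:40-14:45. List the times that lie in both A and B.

Merge the first list: 08:10–10:10, 11:45–14:25.
Merge the second list: 07:50–08:05, 10:35–13:30, 14:20–14:55.
08:10–10:10 meets no B interval.
11:45–14:25 ∩ B → 11:45–13:30, 14:20–14:25.

11:45–13:30, 14:20–14:25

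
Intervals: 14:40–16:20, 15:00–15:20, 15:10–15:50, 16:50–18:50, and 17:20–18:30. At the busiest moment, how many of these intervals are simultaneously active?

Sweep endpoints in order; track running count of active intervals.
Peak of 3 reached at 15:10.

3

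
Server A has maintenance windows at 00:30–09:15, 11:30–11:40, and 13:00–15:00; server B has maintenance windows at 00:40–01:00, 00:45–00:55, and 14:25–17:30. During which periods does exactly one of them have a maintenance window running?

Merge the second list: 00:40–01:00, 14:25–17:30.
A but not B: 00:30–00:40, 01:00–09:15, 11:30–11:40, 13:00–14:25.
B but not A: 15:00–17:30.
Combining gives A △ B.

00:30–00:40, 01:00–09:15, 11:30–11:40, 13:00–14:25, 15:00–17:30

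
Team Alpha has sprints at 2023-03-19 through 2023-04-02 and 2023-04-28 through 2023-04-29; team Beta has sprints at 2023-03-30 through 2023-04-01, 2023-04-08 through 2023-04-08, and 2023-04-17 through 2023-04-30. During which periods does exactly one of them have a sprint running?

2023-03-19 through 2023-03-29, 2023-04-02 through 2023-04-02, 2023-04-08 through 2023-04-08, 2023-04-17 through 2023-04-27, 2023-04-30 through 2023-04-30

A but not B: 2023-03-19 through 2023-03-29, 2023-04-02 through 2023-04-02.
B but not A: 2023-04-08 through 2023-04-08, 2023-04-17 through 2023-04-27, 2023-04-30 through 2023-04-30.
Combining gives A △ B.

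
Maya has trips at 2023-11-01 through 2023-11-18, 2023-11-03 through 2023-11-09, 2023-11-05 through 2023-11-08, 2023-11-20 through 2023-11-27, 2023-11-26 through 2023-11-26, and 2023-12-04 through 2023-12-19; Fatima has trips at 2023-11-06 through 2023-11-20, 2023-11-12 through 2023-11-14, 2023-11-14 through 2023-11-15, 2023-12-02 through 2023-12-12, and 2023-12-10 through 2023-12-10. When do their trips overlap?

First set merges to 2023-11-01 through 2023-11-18, 2023-11-20 through 2023-11-27, 2023-12-04 through 2023-12-19.
Second set merges to 2023-11-06 through 2023-11-20, 2023-12-02 through 2023-12-12.
2023-11-01 through 2023-11-18 meets the second set on 2023-11-06 through 2023-11-18.
2023-11-20 through 2023-11-27 meets the second set on 2023-11-20 through 2023-11-20.
2023-12-04 through 2023-12-19 meets the second set on 2023-12-04 through 2023-12-12.

2023-11-06 through 2023-11-18, 2023-11-20 through 2023-11-20, 2023-12-04 through 2023-12-12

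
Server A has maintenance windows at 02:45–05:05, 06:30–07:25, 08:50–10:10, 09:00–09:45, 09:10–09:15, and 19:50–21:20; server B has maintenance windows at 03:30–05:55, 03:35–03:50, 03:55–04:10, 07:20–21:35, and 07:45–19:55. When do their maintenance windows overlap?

A, merged: 02:45-05:05, 06:30-07:25, 08:50-10:10, 19:50-21:20.
B, merged: 03:30-05:55, 07:20-21:35.
02:45-05:05 ∩ B → 03:30-05:05.
06:30-07:25 ∩ B → 07:20-07:25.
08:50-10:10 ∩ B → 08:50-10:10.
19:50-21:20 ∩ B → 19:50-21:20.

03:30-05:05, 07:20-07:25, 08:50-10:10, 19:50-21:20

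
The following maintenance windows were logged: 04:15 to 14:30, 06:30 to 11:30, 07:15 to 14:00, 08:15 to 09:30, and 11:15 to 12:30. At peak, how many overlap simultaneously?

4

Walk the sorted start/end points keeping a running depth.
The depth first hits 4 at 08:15.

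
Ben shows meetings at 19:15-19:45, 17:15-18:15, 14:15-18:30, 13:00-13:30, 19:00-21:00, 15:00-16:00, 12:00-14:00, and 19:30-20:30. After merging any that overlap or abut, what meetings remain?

Sort by start: 12:00-14:00, 13:00-13:30, 14:15-18:30, 15:00-16:00, 17:15-18:15, 19:00-21:00, 19:15-19:45, 19:30-20:30.
13:00-13:30 overlaps/touches 12:00-14:00 → extend to 12:00-14:00.
14:15-18:30 is disjoint → start new block.
15:00-16:00 overlaps/touches 14:15-18:30 → extend to 14:15-18:30.
17:15-18:15 overlaps/touches 14:15-18:30 → extend to 14:15-18:30.
19:00-21:00 is disjoint → start new block.
19:15-19:45 overlaps/touches 19:00-21:00 → extend to 19:00-21:00.
19:30-20:30 overlaps/touches 19:00-21:00 → extend to 19:00-21:00.

12:00-14:00, 14:15-18:30, 19:00-21:00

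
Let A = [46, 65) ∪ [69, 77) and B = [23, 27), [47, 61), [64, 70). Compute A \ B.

[46, 65) \ B = [46, 47), [61, 64).
[69, 77) \ B = [70, 77).

[46, 47) ∪ [61, 64) ∪ [70, 77)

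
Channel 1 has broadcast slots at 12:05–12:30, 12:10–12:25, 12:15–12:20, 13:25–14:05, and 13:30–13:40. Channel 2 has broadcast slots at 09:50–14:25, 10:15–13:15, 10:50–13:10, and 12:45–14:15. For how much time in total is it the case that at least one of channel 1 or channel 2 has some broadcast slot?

A, merged: 12:05–12:30, 13:25–14:05.
B, merged: 09:50–14:25.
A ∪ B = 09:50–14:25.
Total: 4 h 35 min.

4 h 35 min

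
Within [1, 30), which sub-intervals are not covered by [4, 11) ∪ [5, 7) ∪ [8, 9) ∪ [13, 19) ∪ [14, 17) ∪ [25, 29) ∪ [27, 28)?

The merged coverage is [4, 11), [13, 19), [25, 29).
Gaps within [1, 30): [1, 4), [11, 13), [19, 25), [29, 30).

[1, 4) ∪ [11, 13) ∪ [19, 25) ∪ [29, 30)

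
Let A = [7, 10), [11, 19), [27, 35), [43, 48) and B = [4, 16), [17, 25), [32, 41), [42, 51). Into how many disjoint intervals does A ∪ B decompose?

3

A ∪ B = [4, 25), [27, 41), [42, 51).
That is 3 disjoint pieces.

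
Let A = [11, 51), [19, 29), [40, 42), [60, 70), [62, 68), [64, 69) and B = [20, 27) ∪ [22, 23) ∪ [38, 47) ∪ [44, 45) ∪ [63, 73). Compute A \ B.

[11, 20) ∪ [27, 38) ∪ [47, 51) ∪ [60, 63)

Merge the first list: [11, 51), [60, 70).
Merge the second list: [20, 27), [38, 47), [63, 73).
[11, 51) \ B = [11, 20), [27, 38), [47, 51).
[60, 70) \ B = [60, 63).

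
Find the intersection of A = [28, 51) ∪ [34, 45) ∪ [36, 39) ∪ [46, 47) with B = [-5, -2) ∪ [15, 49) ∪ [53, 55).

A, merged: [28, 51).
[28, 51) meets the second set on [28, 49).

[28, 49)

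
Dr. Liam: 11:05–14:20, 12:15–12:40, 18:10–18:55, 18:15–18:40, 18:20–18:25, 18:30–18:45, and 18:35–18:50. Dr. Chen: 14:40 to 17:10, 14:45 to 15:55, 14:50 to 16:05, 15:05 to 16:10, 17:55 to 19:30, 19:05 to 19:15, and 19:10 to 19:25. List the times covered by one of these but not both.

11:05-14:20, 14:40-17:10, 17:55-18:10, 18:55-19:30

A, merged: 11:05-14:20, 18:10-18:55.
B, merged: 14:40-17:10, 17:55-19:30.
A \ B = 11:05-14:20.
B \ A = 14:40-17:10, 17:55-18:10, 18:55-19:30.
Union of the two gives the symmetric difference.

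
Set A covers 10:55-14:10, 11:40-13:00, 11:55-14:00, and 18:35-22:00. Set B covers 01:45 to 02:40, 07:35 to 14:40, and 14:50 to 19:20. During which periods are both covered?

10:55–14:10, 18:35–19:20

A, merged: 10:55–14:10, 18:35–22:00.
10:55–14:10 ∩ B → 10:55–14:10.
18:35–22:00 ∩ B → 18:35–19:20.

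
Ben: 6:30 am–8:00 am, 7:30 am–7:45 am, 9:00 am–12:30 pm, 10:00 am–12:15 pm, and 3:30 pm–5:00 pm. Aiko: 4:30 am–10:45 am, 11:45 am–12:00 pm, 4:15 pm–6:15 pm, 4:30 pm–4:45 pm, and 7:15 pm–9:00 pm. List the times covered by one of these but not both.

4:30 am–6:30 am, 8:00 am–9:00 am, 10:45 am–11:45 am, 12:00 pm–12:30 pm, 3:30 pm–4:15 pm, 5:00 pm–6:15 pm, 7:15 pm–9:00 pm

Merge the first list: 6:30 am–8:00 am, 9:00 am–12:30 pm, 3:30 pm–5:00 pm.
Merge the second list: 4:30 am–10:45 am, 11:45 am–12:00 pm, 4:15 pm–6:15 pm, 7:15 pm–9:00 pm.
A \ B = 10:45 am–11:45 am, 12:00 pm–12:30 pm, 3:30 pm–4:15 pm.
B \ A = 4:30 am–6:30 am, 8:00 am–9:00 am, 5:00 pm–6:15 pm, 7:15 pm–9:00 pm.
Union of the two gives the symmetric difference.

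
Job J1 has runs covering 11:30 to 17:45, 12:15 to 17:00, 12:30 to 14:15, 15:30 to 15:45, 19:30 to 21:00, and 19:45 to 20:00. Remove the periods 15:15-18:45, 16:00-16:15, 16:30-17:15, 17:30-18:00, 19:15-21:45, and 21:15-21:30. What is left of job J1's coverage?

First set merges to 11:30–17:45, 19:30–21:00.
Second set merges to 15:15–18:45, 19:15–21:45.
11:30–17:45 minus B → 11:30–15:15.
19:30–21:00: fully covered by B → removed.

11:30–15:15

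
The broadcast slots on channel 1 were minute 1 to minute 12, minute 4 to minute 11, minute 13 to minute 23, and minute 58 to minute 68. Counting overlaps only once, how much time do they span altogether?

Merged: minute 1 to minute 12, minute 13 to minute 23, minute 58 to minute 68.
Lengths: 11 minutes + 10 minutes + 10 minutes = 31 minutes.

31 minutes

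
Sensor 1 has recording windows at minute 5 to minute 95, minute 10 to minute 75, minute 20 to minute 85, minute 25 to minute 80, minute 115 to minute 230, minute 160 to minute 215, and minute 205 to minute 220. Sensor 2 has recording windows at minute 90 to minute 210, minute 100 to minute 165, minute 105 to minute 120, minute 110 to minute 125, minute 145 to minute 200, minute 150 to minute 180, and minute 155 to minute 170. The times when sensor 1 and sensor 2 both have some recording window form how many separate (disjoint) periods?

2

First set merges to minute 5 to minute 95, minute 115 to minute 230.
Second set merges to minute 90 to minute 210.
A ∩ B = minute 90 to minute 95, minute 115 to minute 210.
That is 2 disjoint pieces.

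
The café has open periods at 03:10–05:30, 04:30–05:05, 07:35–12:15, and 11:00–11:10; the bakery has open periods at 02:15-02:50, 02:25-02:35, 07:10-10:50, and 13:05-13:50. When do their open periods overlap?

A, merged: 03:10-05:30, 07:35-12:15.
B, merged: 02:15-02:50, 07:10-10:50, 13:05-13:50.
03:10-05:30 falls entirely outside B.
07:35-12:15 overlaps B on 07:35-10:50.

07:35-10:50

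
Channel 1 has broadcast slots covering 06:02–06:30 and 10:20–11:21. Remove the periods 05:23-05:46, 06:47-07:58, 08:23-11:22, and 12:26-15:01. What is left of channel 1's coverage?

06:02–06:30 is untouched.
10:20–11:21 lies entirely inside B → drops out.

06:02–06:30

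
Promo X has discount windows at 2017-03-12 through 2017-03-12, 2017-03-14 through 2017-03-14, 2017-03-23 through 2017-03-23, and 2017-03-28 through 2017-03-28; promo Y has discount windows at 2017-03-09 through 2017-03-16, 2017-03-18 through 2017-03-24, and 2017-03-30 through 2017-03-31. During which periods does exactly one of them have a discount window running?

2017-03-09 through 2017-03-11, 2017-03-13 through 2017-03-13, 2017-03-15 through 2017-03-16, 2017-03-18 through 2017-03-22, 2017-03-24 through 2017-03-24, 2017-03-28 through 2017-03-28, 2017-03-30 through 2017-03-31

A but not B: 2017-03-28 through 2017-03-28.
B but not A: 2017-03-09 through 2017-03-11, 2017-03-13 through 2017-03-13, 2017-03-15 through 2017-03-16, 2017-03-18 through 2017-03-22, 2017-03-24 through 2017-03-24, 2017-03-30 through 2017-03-31.
Combining gives A △ B.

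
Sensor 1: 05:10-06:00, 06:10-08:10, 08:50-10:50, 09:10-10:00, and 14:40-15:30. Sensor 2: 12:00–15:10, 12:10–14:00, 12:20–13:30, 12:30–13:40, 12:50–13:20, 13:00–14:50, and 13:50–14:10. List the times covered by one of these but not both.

A, merged: 05:10–06:00, 06:10–08:10, 08:50–10:50, 14:40–15:30.
B, merged: 12:00–15:10.
A but not B: 05:10–06:00, 06:10–08:10, 08:50–10:50, 15:10–15:30.
B but not A: 12:00–14:40.
Combining gives A △ B.

05:10–06:00, 06:10–08:10, 08:50–10:50, 12:00–14:40, 15:10–15:30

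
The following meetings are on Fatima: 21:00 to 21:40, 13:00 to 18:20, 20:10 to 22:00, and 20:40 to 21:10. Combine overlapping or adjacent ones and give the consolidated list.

Sort by start: 13:00–18:20, 20:10–22:00, 20:40–21:10, 21:00–21:40.
20:10–22:00 is disjoint → start new block.
20:40–21:10 overlaps/touches 20:10–22:00 → extend to 20:10–22:00.
21:00–21:40 overlaps/touches 20:10–22:00 → extend to 20:10–22:00.

13:00–18:20, 20:10–22:00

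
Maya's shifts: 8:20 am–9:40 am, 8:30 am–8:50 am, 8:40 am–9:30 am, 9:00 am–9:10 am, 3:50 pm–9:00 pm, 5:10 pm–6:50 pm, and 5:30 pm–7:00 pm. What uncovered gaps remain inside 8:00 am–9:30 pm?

8:00 am-8:20 am, 9:40 am-3:50 pm, 9:00 pm-9:30 pm

The merged coverage is 8:20 am-9:40 am, 3:50 pm-9:00 pm.
Complement within 8:00 am-9:30 pm: 8:00 am-8:20 am, 9:40 am-3:50 pm, 9:00 pm-9:30 pm.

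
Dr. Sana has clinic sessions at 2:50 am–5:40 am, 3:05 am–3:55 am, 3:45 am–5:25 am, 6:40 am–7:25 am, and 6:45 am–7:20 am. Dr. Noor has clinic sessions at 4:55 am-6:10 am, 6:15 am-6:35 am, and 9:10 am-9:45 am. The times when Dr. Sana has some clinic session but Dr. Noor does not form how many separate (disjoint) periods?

Merge the first list: 2:50 am-5:40 am, 6:40 am-7:25 am.
A \ B = 2:50 am-4:55 am, 6:40 am-7:25 am.
That is 2 disjoint pieces.

2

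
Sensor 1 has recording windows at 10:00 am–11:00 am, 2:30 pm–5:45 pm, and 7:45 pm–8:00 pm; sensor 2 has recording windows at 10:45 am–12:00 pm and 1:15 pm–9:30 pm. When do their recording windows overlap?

10:00 am-11:00 am overlaps B on 10:45 am-11:00 am.
2:30 pm-5:45 pm overlaps B on 2:30 pm-5:45 pm.
7:45 pm-8:00 pm overlaps B on 7:45 pm-8:00 pm.

10:45 am-11:00 am, 2:30 pm-5:45 pm, 7:45 pm-8:00 pm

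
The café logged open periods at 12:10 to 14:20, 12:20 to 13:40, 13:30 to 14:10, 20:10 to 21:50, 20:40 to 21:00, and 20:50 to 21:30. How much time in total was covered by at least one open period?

3 h 50 min

Merged: 12:10-14:20, 20:10-21:50.
Lengths: 2 h 10 min + 1 h 40 min = 3 h 50 min.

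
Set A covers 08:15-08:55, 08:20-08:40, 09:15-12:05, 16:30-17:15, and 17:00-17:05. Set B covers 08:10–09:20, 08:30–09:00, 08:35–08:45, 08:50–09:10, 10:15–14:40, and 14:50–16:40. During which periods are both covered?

08:15–08:55, 09:15–09:20, 10:15–12:05, 16:30–16:40

First set merges to 08:15–08:55, 09:15–12:05, 16:30–17:15.
Second set merges to 08:10–09:20, 10:15–14:40, 14:50–16:40.
08:15–08:55 ∩ B → 08:15–08:55.
09:15–12:05 ∩ B → 09:15–09:20, 10:15–12:05.
16:30–17:15 ∩ B → 16:30–16:40.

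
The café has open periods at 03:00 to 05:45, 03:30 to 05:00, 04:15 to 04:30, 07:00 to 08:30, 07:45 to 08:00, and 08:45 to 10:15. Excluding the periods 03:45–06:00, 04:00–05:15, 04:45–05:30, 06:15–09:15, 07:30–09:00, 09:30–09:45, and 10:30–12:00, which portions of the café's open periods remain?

03:00–03:45, 09:15–09:30, 09:45–10:15

First set merges to 03:00–05:45, 07:00–08:30, 08:45–10:15.
Second set merges to 03:45–06:00, 06:15–09:15, 09:30–09:45, 10:30–12:00.
03:00–05:45 with B removed leaves 03:00–03:45.
07:00–08:30 lies entirely inside B → drops out.
08:45–10:15 with B removed leaves 09:15–09:30, 09:45–10:15.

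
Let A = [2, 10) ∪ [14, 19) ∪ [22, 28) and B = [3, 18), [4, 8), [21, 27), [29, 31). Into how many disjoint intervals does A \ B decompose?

B, merged: [3, 18), [21, 27), [29, 31).
A \ B = [2, 3), [18, 19), [27, 28).
That is 3 disjoint pieces.

3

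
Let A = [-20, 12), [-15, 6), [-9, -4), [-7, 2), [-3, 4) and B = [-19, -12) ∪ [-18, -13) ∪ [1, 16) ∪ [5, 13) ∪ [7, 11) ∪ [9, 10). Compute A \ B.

A, merged: [-20, 12).
B, merged: [-19, -12), [1, 16).
[-20, 12) \ B = [-20, -19), [-12, 1).

[-20, -19) ∪ [-12, 1)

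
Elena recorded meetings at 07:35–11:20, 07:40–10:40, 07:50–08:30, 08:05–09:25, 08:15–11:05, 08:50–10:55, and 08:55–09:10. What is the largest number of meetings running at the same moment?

6

Walk the sorted start/end points keeping a running depth.
The depth first hits 6 at 08:55.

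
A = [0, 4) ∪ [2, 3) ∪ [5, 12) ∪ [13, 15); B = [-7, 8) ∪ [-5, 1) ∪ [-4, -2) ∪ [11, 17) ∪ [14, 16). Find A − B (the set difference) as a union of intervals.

[8, 11)

Merge the first list: [0, 4), [5, 12), [13, 15).
Merge the second list: [-7, 8), [11, 17).
[0, 4): fully covered by B → removed.
[5, 12) minus B → [8, 11).
[13, 15): fully covered by B → removed.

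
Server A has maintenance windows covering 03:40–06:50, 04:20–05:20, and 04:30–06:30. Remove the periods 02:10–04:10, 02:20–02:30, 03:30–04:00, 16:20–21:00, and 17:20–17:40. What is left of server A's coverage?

First set merges to 03:40–06:50.
Second set merges to 02:10–04:10, 16:20–21:00.
03:40–06:50 with B removed leaves 04:10–06:50.

04:10–06:50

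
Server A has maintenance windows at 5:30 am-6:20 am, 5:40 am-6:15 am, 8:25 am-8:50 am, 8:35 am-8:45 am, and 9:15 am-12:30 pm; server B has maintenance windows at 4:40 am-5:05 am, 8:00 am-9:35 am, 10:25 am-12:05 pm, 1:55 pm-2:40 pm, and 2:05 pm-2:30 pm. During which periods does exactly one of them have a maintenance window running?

4:40 am–5:05 am, 5:30 am–6:20 am, 8:00 am–8:25 am, 8:50 am–9:15 am, 9:35 am–10:25 am, 12:05 pm–12:30 pm, 1:55 pm–2:40 pm

Merge the first list: 5:30 am–6:20 am, 8:25 am–8:50 am, 9:15 am–12:30 pm.
Merge the second list: 4:40 am–5:05 am, 8:00 am–9:35 am, 10:25 am–12:05 pm, 1:55 pm–2:40 pm.
A but not B: 5:30 am–6:20 am, 9:35 am–10:25 am, 12:05 pm–12:30 pm.
B but not A: 4:40 am–5:05 am, 8:00 am–8:25 am, 8:50 am–9:15 am, 1:55 pm–2:40 pm.
Combining gives A △ B.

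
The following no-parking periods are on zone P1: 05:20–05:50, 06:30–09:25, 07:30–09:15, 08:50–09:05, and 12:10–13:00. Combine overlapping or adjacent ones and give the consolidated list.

05:20–05:50, 06:30–09:25, 12:10–13:00

06:30–09:25 is disjoint → start new block.
07:30–09:15 overlaps/touches 06:30–09:25 → extend to 06:30–09:25.
08:50–09:05 overlaps/touches 06:30–09:25 → extend to 06:30–09:25.
12:10–13:00 is disjoint → start new block.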